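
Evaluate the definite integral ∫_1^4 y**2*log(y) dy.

-7 + 128*log(2)/3

Integrate by parts once (u = ln y, dv = y**2 dy).
An antiderivative is F(y) = y**3*(3*log(y) - 1)/9.
Then F(4) - F(1) = (-64/9 + 128*log(2)/3) - (-1/9) = -7 + 128*log(2)/3.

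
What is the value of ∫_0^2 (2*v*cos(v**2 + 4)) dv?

Let u = v**2 + 4, so du = 2*v dv. When v = 0, u = 4; when v = 2, u = 8.
The integral becomes ∫ cos(u) du from 4 to 8, with antiderivative sin(u).
Back in v: F(v) = sin(v**2 + 4).
Then F(2) - F(0) = (sin(8)) - (sin(4)) = -sin(4) + sin(8).

-sin(4) + sin(8)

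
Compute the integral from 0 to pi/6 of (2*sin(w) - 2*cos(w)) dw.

An antiderivative is F(w) = -2*sin(w) - 2*cos(w).
Then F(pi/6) - F(0) = (-sqrt(3) - 1) - (-2) = 1 - sqrt(3).

1 - sqrt(3)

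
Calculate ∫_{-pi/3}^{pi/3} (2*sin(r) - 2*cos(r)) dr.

-2*sqrt(3)

An antiderivative is F(r) = -2*sin(r) - 2*cos(r).
Then F(pi/3) - F(-pi/3) = (-sqrt(3) - 1) - (-1 + sqrt(3)) = -2*sqrt(3).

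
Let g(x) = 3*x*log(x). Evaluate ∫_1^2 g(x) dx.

-9/4 + log(64)

Integrate by parts once (u = ln x, dv = 3*x dx).
An antiderivative is F(x) = 3*x**2*(2*log(x) - 1)/4.
Then F(2) - F(1) = (-3 + log(64)) - (-3/4) = -9/4 + log(64).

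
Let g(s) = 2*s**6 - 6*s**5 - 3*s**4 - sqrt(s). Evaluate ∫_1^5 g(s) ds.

By the power rule, an antiderivative is F(s) = 2*s**7/7 - s**6 - 3*s**5/5 - 2*s**(3/2)/3.
Then F(5) - F(1) = (33750/7 - 10*sqrt(5)/3) - (-208/105) = 506458/105 - 10*sqrt(5)/3.

506458/105 - 10*sqrt(5)/3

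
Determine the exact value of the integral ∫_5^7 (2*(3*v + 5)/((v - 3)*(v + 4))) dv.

Factor the denominator: v**2 + v - 12 = (v + 4)(v - 3).
Partial fractions: 2*(3*v + 5)/((v - 3)*(v + 4)) = 2/(v + 4) + 4/(v - 3).
An antiderivative is F(v) = 4*log(v - 3) + 2*log(v + 4).
Then F(7) - F(5) = (2*log(11) + 8*log(2)) - (4*log(2) + 4*log(3)) = -4*log(3) + 4*log(2) + 2*log(11).

-4*log(3) + 4*log(2) + 2*log(11)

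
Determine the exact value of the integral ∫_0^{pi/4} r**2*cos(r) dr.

Integrate by parts twice (u = r^2, dv = cos(r) dr).
An antiderivative is F(r) = r**2*sin(r) + 2*r*cos(r) - 2*sin(r).
Then F(pi/4) - F(0) = (sqrt(2)*(-32 + pi**2 + 8*pi)/32) - (0) = sqrt(2)*(-32 + pi**2 + 8*pi)/32.

sqrt(2)*(-32 + pi**2 + 8*pi)/32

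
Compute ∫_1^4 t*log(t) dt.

Integrate by parts once (u = ln t, dv = t dt).
An antiderivative is F(t) = t**2*(2*log(t) - 1)/4.
Then F(4) - F(1) = (-4 + 16*log(2)) - (-1/4) = -15/4 + 16*log(2).

-15/4 + 16*log(2)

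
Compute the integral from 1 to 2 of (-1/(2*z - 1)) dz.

-log(3)/2

An antiderivative is F(z) = -log(2*z - 1)/2.
Then F(2) - F(1) = (-log(3)/2) - (0) = -log(3)/2.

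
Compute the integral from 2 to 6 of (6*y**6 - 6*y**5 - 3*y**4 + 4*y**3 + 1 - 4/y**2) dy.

19937368/105

By the power rule, an antiderivative is F(y) = 6*y**7/7 - y**6 - 3*y**5/5 + y**4 + y + 4/y.
Then F(6) - F(2) = (19942252/105) - (1628/35) = 19937368/105.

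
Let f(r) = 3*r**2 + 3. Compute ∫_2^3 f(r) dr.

22

By the power rule, an antiderivative is F(r) = r**3 + 3*r.
Then F(3) - F(2) = (36) - (14) = 22.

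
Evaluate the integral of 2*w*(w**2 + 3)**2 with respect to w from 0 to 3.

Let u = w**2 + 3, so du = 2*w dw. When w = 0, u = 3; when w = 3, u = 12.
The integral becomes ∫ u**2 du from 3 to 12, with antiderivative u**3/3.
Back in w: F(w) = (w**2 + 3)**3/3.
Then F(3) - F(0) = (576) - (9) = 567.

567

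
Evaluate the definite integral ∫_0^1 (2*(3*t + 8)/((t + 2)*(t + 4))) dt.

Factor the denominator: t**2 + 6*t + 8 = (t + 4)(t + 2).
Partial fractions: 2*(3*t + 8)/((t + 2)*(t + 4)) = 4/(t + 4) + 2/(t + 2).
An antiderivative is F(t) = 2*log(t + 2) + 4*log(t + 4).
Then F(1) - F(0) = (2*log(3) + 4*log(5)) - (10*log(2)) = -10*log(2) + 2*log(3) + 4*log(5).

-10*log(2) + 2*log(3) + 4*log(5)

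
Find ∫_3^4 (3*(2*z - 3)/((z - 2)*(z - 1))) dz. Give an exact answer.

log(27)

Factor the denominator: z**2 - 3*z + 2 = (z - 1)(z - 2).
Partial fractions: 3*(2*z - 3)/((z - 2)*(z - 1)) = 3/(z - 1) + 3/(z - 2).
An antiderivative is F(z) = 3*log(z - 2) + 3*log(z - 1).
Then F(4) - F(3) = (3*log(2) + 3*log(3)) - (log(8)) = log(27).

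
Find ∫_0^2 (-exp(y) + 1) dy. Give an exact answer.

3 - exp(2)

An antiderivative is F(y) = y - exp(y).
Then F(2) - F(0) = (2 - exp(2)) - (-1) = 3 - exp(2).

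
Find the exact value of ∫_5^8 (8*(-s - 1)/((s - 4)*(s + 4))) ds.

-16*log(2) + 3*log(3)

Factor the denominator: s**2 - 16 = (s + 4)(s - 4).
Partial fractions: 8*(-s - 1)/((s - 4)*(s + 4)) = -3/(s + 4) - 5/(s - 4).
An antiderivative is F(s) = -5*log(s - 4) - 3*log(s + 4).
Then F(8) - F(5) = (-16*log(2) - 3*log(3)) - (-6*log(3)) = -16*log(2) + 3*log(3).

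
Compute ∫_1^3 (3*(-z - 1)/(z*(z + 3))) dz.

Factor the denominator: z**2 + 3*z = (z + 3)z.
Partial fractions: 3*(-z - 1)/(z*(z + 3)) = -2/(z + 3) - 1/z.
An antiderivative is F(z) = -log(z) - 2*log(z + 3).
Then F(3) - F(1) = (-3*log(3) - 2*log(2)) - (-log(16)) = log(4/27).

log(4/27)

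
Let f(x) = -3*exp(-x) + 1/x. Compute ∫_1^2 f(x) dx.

An antiderivative is F(x) = log(x) + 3*exp(-x).
Then F(2) - F(1) = (3*exp(-2) + log(2)) - (3*exp(-1)) = -3*exp(-1) + 3*exp(-2) + log(2).

-3*exp(-1) + 3*exp(-2) + log(2)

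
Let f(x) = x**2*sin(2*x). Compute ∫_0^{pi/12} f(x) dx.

Integrate by parts twice (u = x^2, dv = sin(2*x) dx).
An antiderivative is F(x) = -x**2*cos(2*x)/2 + x*sin(2*x)/2 + cos(2*x)/4.
Then F(pi/12) - F(0) = (-sqrt(3)*pi**2/576 + pi/48 + sqrt(3)/8) - (1/4) = -1/4 - sqrt(3)*pi**2/576 + pi/48 + sqrt(3)/8.

-1/4 - sqrt(3)*pi**2/576 + pi/48 + sqrt(3)/8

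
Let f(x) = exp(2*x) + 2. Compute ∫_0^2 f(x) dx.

An antiderivative is F(x) = exp(2*x)/2 + 2*x.
Then F(2) - F(0) = (4 + exp(4)/2) - (1/2) = 7/2 + exp(4)/2.

7/2 + exp(4)/2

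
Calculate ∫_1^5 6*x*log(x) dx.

-36 + 75*log(5)

Integrate by parts once (u = ln x, dv = 6*x dx).
An antiderivative is F(x) = 3*x**2*(2*log(x) - 1)/2.
Then F(5) - F(1) = (-75/2 + 75*log(5)) - (-3/2) = -36 + 75*log(5).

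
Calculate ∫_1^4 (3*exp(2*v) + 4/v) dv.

An antiderivative is F(v) = 3*exp(2*v)/2 + 4*log(v).
Then F(4) - F(1) = (8*log(2) + 3*exp(8)/2) - (3*exp(2)/2) = -3*exp(2)/2 + 8*log(2) + 3*exp(8)/2.

-3*exp(2)/2 + 8*log(2) + 3*exp(8)/2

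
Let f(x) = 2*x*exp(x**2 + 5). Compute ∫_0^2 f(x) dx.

-exp(5) + exp(9)

Let u = x**2 + 5, so du = 2*x dx. When x = 0, u = 5; when x = 2, u = 9.
The integral becomes ∫ exp(u) du from 5 to 9, with antiderivative exp(u).
Back in x: F(x) = exp(x**2 + 5).
Then F(2) - F(0) = (exp(9)) - (exp(5)) = -exp(5) + exp(9).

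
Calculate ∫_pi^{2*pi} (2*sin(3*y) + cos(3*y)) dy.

-4/3

An antiderivative is F(y) = sin(3*y)/3 - 2*cos(3*y)/3.
Then F(2*pi) - F(pi) = (-2/3) - (2/3) = -4/3.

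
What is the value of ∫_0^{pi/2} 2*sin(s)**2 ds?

pi/2

Use the identity sin^2(s) = (1 - cos(2*s))/2.
An antiderivative is F(s) = s - sin(2*s)/2.
Then F(pi/2) - F(0) = (pi/2) - (0) = pi/2.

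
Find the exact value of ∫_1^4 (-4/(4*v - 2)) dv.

An antiderivative is F(v) = -log(4*v - 2).
Then F(4) - F(1) = (-log(14)) - (-log(2)) = -log(7).

-log(7)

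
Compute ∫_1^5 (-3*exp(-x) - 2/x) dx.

An antiderivative is F(x) = -2*log(x) + 3*exp(-x).
Then F(5) - F(1) = (-2*log(5) + 3*exp(-5)) - (3*exp(-1)) = -2*log(5) - 3*exp(-1) + 3*exp(-5).

-2*log(5) - 3*exp(-1) + 3*exp(-5)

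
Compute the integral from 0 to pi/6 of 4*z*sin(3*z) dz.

4/9

Integrate by parts once (u = z, dv = 4*sin(3*z) dz).
An antiderivative is F(z) = -4*z*cos(3*z)/3 + 4*sin(3*z)/9.
Then F(pi/6) - F(0) = (4/9) - (0) = 4/9.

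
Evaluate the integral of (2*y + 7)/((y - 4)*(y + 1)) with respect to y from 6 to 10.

-log(11) + log(7) + 3*log(3)

Factor the denominator: y**2 - 3*y - 4 = (y + 1)(y - 4).
Partial fractions: (2*y + 7)/((y - 4)*(y + 1)) = -1/(y + 1) + 3/(y - 4).
An antiderivative is F(y) = 3*log(y - 4) - log(y + 1).
Then F(10) - F(6) = (-log(11) + 3*log(2) + 3*log(3)) - (log(8/7)) = -log(11) + log(7) + 3*log(3).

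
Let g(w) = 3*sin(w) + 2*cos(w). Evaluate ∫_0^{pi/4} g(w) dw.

3 - sqrt(2)/2

An antiderivative is F(w) = 2*sin(w) - 3*cos(w).
Then F(pi/4) - F(0) = (-sqrt(2)/2) - (-3) = 3 - sqrt(2)/2.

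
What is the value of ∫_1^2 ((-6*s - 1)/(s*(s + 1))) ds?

-5*log(3) + 4*log(2)

Factor the denominator: s**2 + s = (s + 1)s.
Partial fractions: (-6*s - 1)/(s*(s + 1)) = -5/(s + 1) - 1/s.
An antiderivative is F(s) = -log(s) - 5*log(s + 1).
Then F(2) - F(1) = (-5*log(3) - log(2)) - (-log(32)) = -5*log(3) + 4*log(2).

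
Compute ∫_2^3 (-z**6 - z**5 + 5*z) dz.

By the power rule, an antiderivative is F(z) = -z**7/7 - z**6/6 + 5*z**2/2.
Then F(3) - F(2) = (-2880/7) - (-398/21) = -8242/21.

-8242/21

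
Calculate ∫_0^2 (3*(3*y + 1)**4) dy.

16806/5

Let u = 3*y + 1, so du = 3 dy. When y = 0, u = 1; when y = 2, u = 7.
The integral becomes ∫ u**4 du from 1 to 7, with antiderivative u**5/5.
Back in y: F(y) = (3*y + 1)**5/5.
Then F(2) - F(0) = (16807/5) - (1/5) = 16806/5.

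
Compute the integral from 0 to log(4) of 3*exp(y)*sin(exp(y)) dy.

Let u = exp(y), so du = exp(y) dy. When y = 0, u = 1; when y = log(4), u = 4.
The integral becomes 3·∫ sin(u) du from 1 to 4, with antiderivative -3*cos(u).
Back in y: F(y) = -3*cos(exp(y)).
Then F(log(4)) - F(0) = (-3*cos(4)) - (-3*cos(1)) = 3*cos(1) - 3*cos(4).

3*cos(1) - 3*cos(4)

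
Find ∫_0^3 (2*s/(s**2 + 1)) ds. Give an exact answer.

log(10)

Let u = s**2 + 1, so du = 2*s ds. When s = 0, u = 1; when s = 3, u = 10.
The integral becomes ∫ 1/u du from 1 to 10, with antiderivative log(u).
Back in s: F(s) = log(s**2 + 1).
Then F(3) - F(0) = (log(10)) - (0) = log(10).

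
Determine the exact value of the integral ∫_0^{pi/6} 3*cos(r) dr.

An antiderivative is F(r) = 3*sin(r).
Then F(pi/6) - F(0) = (3/2) - (0) = 3/2.

3/2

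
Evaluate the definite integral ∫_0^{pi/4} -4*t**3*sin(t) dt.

sqrt(2)*(-96*pi - 12*pi**2 + pi**3 + 384)/32

Integrate by parts 3 times (u = t^3, dv = -4*sin(t) dt).
An antiderivative is F(t) = 4*t**3*cos(t) - 12*t**2*sin(t) - 24*t*cos(t) + 24*sin(t).
Then F(pi/4) - F(0) = (sqrt(2)*(-96*pi - 12*pi**2 + pi**3 + 384)/32) - (0) = sqrt(2)*(-96*pi - 12*pi**2 + pi**3 + 384)/32.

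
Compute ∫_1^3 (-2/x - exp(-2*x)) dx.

An antiderivative is F(x) = -2*log(x) + exp(-2*x)/2.
Then F(3) - F(1) = (-2*log(3) + exp(-6)/2) - (exp(-2)/2) = (-4*exp(6)*log(3) - exp(4) + 1)*exp(-6)/2.

(-4*exp(6)*log(3) - exp(4) + 1)*exp(-6)/2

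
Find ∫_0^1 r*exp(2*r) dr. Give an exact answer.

1/4 + exp(2)/4

Integrate by parts once (u = r, dv = exp(2*r) dr).
An antiderivative is F(r) = (2*r - 1)*exp(2*r)/4.
Then F(1) - F(0) = (exp(2)/4) - (-1/4) = 1/4 + exp(2)/4.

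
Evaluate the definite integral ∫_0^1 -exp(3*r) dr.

1/3 - exp(3)/3

An antiderivative is F(r) = -exp(3*r)/3.
Then F(1) - F(0) = (-exp(3)/3) - (-1/3) = 1/3 - exp(3)/3.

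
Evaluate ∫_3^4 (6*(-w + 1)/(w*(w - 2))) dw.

-9*log(2) + 3*log(3)

Factor the denominator: w**2 - 2*w = w(w - 2).
Partial fractions: 6*(-w + 1)/(w*(w - 2)) = -3/w - 3/(w - 2).
An antiderivative is F(w) = -3*log(w) - 3*log(w - 2).
Then F(4) - F(3) = (-9*log(2)) - (-log(27)) = -9*log(2) + 3*log(3).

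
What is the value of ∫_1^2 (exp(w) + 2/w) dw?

An antiderivative is F(w) = exp(w) + 2*log(w).
Then F(2) - F(1) = (log(4) + exp(2)) - (exp(1)) = -exp(1) + log(4) + exp(2).

-exp(1) + log(4) + exp(2)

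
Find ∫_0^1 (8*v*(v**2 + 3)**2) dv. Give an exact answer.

148/3

Let u = v**2 + 3, so du = 2*v dv. When v = 0, u = 3; when v = 1, u = 4.
The integral becomes 4·∫ u**2 du from 3 to 4, with antiderivative 4*u**3/3.
Back in v: F(v) = 4*(v**2 + 3)**3/3.
Then F(1) - F(0) = (256/3) - (36) = 148/3.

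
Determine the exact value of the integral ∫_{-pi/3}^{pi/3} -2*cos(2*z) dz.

An antiderivative is F(z) = -sin(2*z).
Then F(pi/3) - F(-pi/3) = (-sqrt(3)/2) - (sqrt(3)/2) = -sqrt(3).

-sqrt(3)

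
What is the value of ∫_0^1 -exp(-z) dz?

-1 + exp(-1)

An antiderivative is F(z) = exp(-z).
Then F(1) - F(0) = (exp(-1)) - (1) = -1 + exp(-1).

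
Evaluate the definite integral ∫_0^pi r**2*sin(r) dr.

-4 + pi**2

Integrate by parts twice (u = r^2, dv = sin(r) dr).
An antiderivative is F(r) = -r**2*cos(r) + 2*r*sin(r) + 2*cos(r).
Then F(pi) - F(0) = (-2 + pi**2) - (2) = -4 + pi**2.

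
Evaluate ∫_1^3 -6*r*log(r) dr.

12 - 27*log(3)

Integrate by parts once (u = ln r, dv = -6*r dr).
An antiderivative is F(r) = -3*r**2*(2*log(r) - 1)/2.
Then F(3) - F(1) = (27/2 - 27*log(3)) - (3/2) = 12 - 27*log(3).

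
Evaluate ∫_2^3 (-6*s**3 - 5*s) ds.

By the power rule, an antiderivative is F(s) = -3*s**4/2 - 5*s**2/2.
Then F(3) - F(2) = (-144) - (-34) = -110.

-110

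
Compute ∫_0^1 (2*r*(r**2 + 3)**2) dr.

37/3

Let u = r**2 + 3, so du = 2*r dr. When r = 0, u = 3; when r = 1, u = 4.
The integral becomes ∫ u**2 du from 3 to 4, with antiderivative u**3/3.
Back in r: F(r) = (r**2 + 3)**3/3.
Then F(1) - F(0) = (64/3) - (9) = 37/3.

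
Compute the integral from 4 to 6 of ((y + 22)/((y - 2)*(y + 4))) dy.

-3*log(5) + 10*log(2)

Factor the denominator: y**2 + 2*y - 8 = (y + 4)(y - 2).
Partial fractions: (y + 22)/((y - 2)*(y + 4)) = -3/(y + 4) + 4/(y - 2).
An antiderivative is F(y) = 4*log(y - 2) - 3*log(y + 4).
Then F(6) - F(4) = (-3*log(5) + 5*log(2)) - (-log(32)) = -3*log(5) + 10*log(2).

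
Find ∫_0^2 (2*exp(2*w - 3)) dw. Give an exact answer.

-(1 - exp(4))*exp(-3)

Let u = 2*w - 3, so du = 2 dw. When w = 0, u = -3; when w = 2, u = 1.
The integral becomes ∫ exp(u) du from -3 to 1, with antiderivative exp(u).
Back in w: F(w) = exp(2*w - 3).
Then F(2) - F(0) = (exp(1)) - (exp(-3)) = -(1 - exp(4))*exp(-3).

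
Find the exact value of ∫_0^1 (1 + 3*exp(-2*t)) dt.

5/2 - 3*exp(-2)/2

An antiderivative is F(t) = t - 3*exp(-2*t)/2.
Then F(1) - F(0) = (1 - 3*exp(-2)/2) - (-3/2) = 5/2 - 3*exp(-2)/2.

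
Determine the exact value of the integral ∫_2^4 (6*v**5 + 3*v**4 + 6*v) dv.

23316/5

By the power rule, an antiderivative is F(v) = v**6 + 3*v**5/5 + 3*v**2.
Then F(4) - F(2) = (23792/5) - (476/5) = 23316/5.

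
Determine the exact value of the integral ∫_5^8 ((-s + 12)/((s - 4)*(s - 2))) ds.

Factor the denominator: s**2 - 6*s + 8 = (s - 2)(s - 4).
Partial fractions: (-s + 12)/((s - 4)*(s - 2)) = -5/(s - 2) + 4/(s - 4).
An antiderivative is F(s) = 4*log(s - 4) - 5*log(s - 2).
Then F(8) - F(5) = (-5*log(3) + 3*log(2)) - (-5*log(3)) = log(8).

log(8)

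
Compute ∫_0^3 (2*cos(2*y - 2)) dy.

Let u = 2*y - 2, so du = 2 dy. When y = 0, u = -2; when y = 3, u = 4.
The integral becomes ∫ cos(u) du from -2 to 4, with antiderivative sin(u).
Back in y: F(y) = sin(2*y - 2).
Then F(3) - F(0) = (sin(4)) - (-sin(2)) = sin(4) + sin(2).

sin(4) + sin(2)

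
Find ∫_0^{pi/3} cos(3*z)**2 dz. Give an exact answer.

pi/6

Use the identity cos^2(3*z) = (1 + cos(6*z))/2.
An antiderivative is F(z) = z/2 + sin(6*z)/12.
Then F(pi/3) - F(0) = (pi/6) - (0) = pi/6.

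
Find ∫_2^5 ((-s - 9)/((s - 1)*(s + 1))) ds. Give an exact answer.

Factor the denominator: s**2 - 1 = (s + 1)(s - 1).
Partial fractions: (-s - 9)/((s - 1)*(s + 1)) = 4/(s + 1) - 5/(s - 1).
An antiderivative is F(s) = -5*log(s - 1) + 4*log(s + 1).
Then F(5) - F(2) = (log(81/64)) - (log(81)) = -log(64).

-log(64)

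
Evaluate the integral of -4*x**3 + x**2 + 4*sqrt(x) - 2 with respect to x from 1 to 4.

By the power rule, an antiderivative is F(x) = -x**4 + 8*x**(3/2)/3 + x**3/3 - 2*x.
Then F(4) - F(1) = (-664/3) - (0) = -664/3.

-664/3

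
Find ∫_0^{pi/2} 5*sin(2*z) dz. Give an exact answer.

5

An antiderivative is F(z) = -5*cos(2*z)/2.
Then F(pi/2) - F(0) = (5/2) - (-5/2) = 5.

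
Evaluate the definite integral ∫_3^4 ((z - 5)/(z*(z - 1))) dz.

-9*log(3) + 14*log(2)

Factor the denominator: z**2 - z = z(z - 1).
Partial fractions: (z - 5)/(z*(z - 1)) = 5/z - 4/(z - 1).
An antiderivative is F(z) = 5*log(z) - 4*log(z - 1).
Then F(4) - F(3) = (-4*log(3) + 10*log(2)) - (-4*log(2) + 5*log(3)) = -9*log(3) + 14*log(2).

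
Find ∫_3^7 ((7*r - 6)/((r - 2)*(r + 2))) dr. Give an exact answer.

Factor the denominator: r**2 - 4 = (r + 2)(r - 2).
Partial fractions: (7*r - 6)/((r - 2)*(r + 2)) = 5/(r + 2) + 2/(r - 2).
An antiderivative is F(r) = 2*log(r - 2) + 5*log(r + 2).
Then F(7) - F(3) = (2*log(5) + 10*log(3)) - (5*log(5)) = -3*log(5) + 10*log(3).

-3*log(5) + 10*log(3)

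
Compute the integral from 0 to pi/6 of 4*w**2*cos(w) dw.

-4 + pi**2/18 + 2*sqrt(3)*pi/3

Integrate by parts twice (u = w^2, dv = 4*cos(w) dw).
An antiderivative is F(w) = 4*w**2*sin(w) + 8*w*cos(w) - 8*sin(w).
Then F(pi/6) - F(0) = (-4 + pi**2/18 + 2*sqrt(3)*pi/3) - (0) = -4 + pi**2/18 + 2*sqrt(3)*pi/3.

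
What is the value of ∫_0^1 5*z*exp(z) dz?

Integrate by parts once (u = z, dv = 5*exp(z) dz).
An antiderivative is F(z) = (5*z - 5)*exp(z).
Then F(1) - F(0) = (0) - (-5) = 5.

5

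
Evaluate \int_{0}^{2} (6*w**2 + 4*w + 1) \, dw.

26

By the power rule, an antiderivative is F(w) = 2*w**3 + 2*w**2 + w.
Then F(2) - F(0) = (26) - (0) = 26.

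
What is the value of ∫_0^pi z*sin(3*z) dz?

Integrate by parts once (u = z, dv = sin(3*z) dz).
An antiderivative is F(z) = -z*cos(3*z)/3 + sin(3*z)/9.
Then F(pi) - F(0) = (pi/3) - (0) = pi/3.

pi/3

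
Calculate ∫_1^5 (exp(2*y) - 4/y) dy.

An antiderivative is F(y) = exp(2*y)/2 - 4*log(y).
Then F(5) - F(1) = (-4*log(5) + exp(10)/2) - (exp(2)/2) = -4*log(5) - exp(2)/2 + exp(10)/2.

-4*log(5) - exp(2)/2 + exp(10)/2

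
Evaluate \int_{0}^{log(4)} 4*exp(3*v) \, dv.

Let u = exp(v), so du = exp(v) dv. When v = 0, u = 1; when v = log(4), u = 4.
The integral becomes 4·∫ u**2 du from 1 to 4, with antiderivative 4*u**3/3.
Back in v: F(v) = 4*exp(3*v)/3.
Then F(log(4)) - F(0) = (256/3) - (4/3) = 84.

84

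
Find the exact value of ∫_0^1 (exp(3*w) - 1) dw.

-4/3 + exp(3)/3

An antiderivative is F(w) = exp(3*w)/3 - w.
Then F(1) - F(0) = (-1 + exp(3)/3) - (1/3) = -4/3 + exp(3)/3.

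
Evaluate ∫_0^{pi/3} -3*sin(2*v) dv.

-9/4

An antiderivative is F(v) = 3*cos(2*v)/2.
Then F(pi/3) - F(0) = (-3/4) - (3/2) = -9/4.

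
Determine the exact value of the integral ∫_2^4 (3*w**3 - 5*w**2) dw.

By the power rule, an antiderivative is F(w) = 3*w**4/4 - 5*w**3/3.
Then F(4) - F(2) = (256/3) - (-4/3) = 260/3.

260/3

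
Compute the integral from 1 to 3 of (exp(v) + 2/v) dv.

An antiderivative is F(v) = exp(v) + 2*log(v).
Then F(3) - F(1) = (log(9) + exp(3)) - (exp(1)) = -exp(1) + log(9) + exp(3).

-exp(1) + log(9) + exp(3)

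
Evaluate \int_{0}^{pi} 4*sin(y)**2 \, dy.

2*pi

Use the identity sin^2(y) = (1 - cos(2*y))/2.
An antiderivative is F(y) = 2*y - sin(2*y).
Then F(pi) - F(0) = (2*pi) - (0) = 2*pi.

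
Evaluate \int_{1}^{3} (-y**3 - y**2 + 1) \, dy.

-80/3

By the power rule, an antiderivative is F(y) = -y**4/4 - y**3/3 + y.
Then F(3) - F(1) = (-105/4) - (5/12) = -80/3.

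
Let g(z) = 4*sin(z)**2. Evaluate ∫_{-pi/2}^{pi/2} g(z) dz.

2*pi

Use the identity sin^2(z) = (1 - cos(2*z))/2.
An antiderivative is F(z) = 2*z - sin(2*z).
Then F(pi/2) - F(-pi/2) = (pi) - (-pi) = 2*pi.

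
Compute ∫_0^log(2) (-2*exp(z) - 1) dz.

-2 - log(2)

An antiderivative is F(z) = -z - 2*exp(z).
Then F(log(2)) - F(0) = (-4 - log(2)) - (-2) = -2 - log(2).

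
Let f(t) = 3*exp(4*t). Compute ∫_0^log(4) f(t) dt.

Let u = exp(t), so du = exp(t) dt. When t = 0, u = 1; when t = log(4), u = 4.
The integral becomes 3·∫ u**3 du from 1 to 4, with antiderivative 3*u**4/4.
Back in t: F(t) = 3*exp(4*t)/4.
Then F(log(4)) - F(0) = (192) - (3/4) = 765/4.

765/4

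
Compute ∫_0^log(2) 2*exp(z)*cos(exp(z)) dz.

-2*sin(1) + 2*sin(2)

Let u = exp(z), so du = exp(z) dz. When z = 0, u = 1; when z = log(2), u = 2.
The integral becomes 2·∫ cos(u) du from 1 to 2, with antiderivative 2*sin(u).
Back in z: F(z) = 2*sin(exp(z)).
Then F(log(2)) - F(0) = (2*sin(2)) - (2*sin(1)) = -2*sin(1) + 2*sin(2).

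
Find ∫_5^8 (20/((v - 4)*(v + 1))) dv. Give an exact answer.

-4*log(3) + 12*log(2)

Factor the denominator: v**2 - 3*v - 4 = (v + 1)(v - 4).
Partial fractions: 20/((v - 4)*(v + 1)) = -4/(v + 1) + 4/(v - 4).
An antiderivative is F(v) = 4*log(v - 4) - 4*log(v + 1).
Then F(8) - F(5) = (-8*log(3) + 8*log(2)) - (-4*log(3) - 4*log(2)) = -4*log(3) + 12*log(2).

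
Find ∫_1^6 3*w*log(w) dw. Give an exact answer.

-105/4 + 54*log(2) + 54*log(3)

Integrate by parts once (u = ln w, dv = 3*w dw).
An antiderivative is F(w) = 3*w**2*(2*log(w) - 1)/4.
Then F(6) - F(1) = (-27 + 54*log(2) + 54*log(3)) - (-3/4) = -105/4 + 54*log(2) + 54*log(3).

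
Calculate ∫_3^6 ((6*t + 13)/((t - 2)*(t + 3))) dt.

log(3) + 9*log(2)

Factor the denominator: t**2 + t - 6 = (t + 3)(t - 2).
Partial fractions: (6*t + 13)/((t - 2)*(t + 3)) = 1/(t + 3) + 5/(t - 2).
An antiderivative is F(t) = 5*log(t - 2) + log(t + 3).
Then F(6) - F(3) = (2*log(3) + 10*log(2)) - (log(6)) = log(3) + 9*log(2).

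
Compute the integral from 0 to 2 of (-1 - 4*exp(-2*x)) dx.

-4 + 2*exp(-4)

An antiderivative is F(x) = -x + 2*exp(-2*x).
Then F(2) - F(0) = (-2 + 2*exp(-4)) - (2) = -4 + 2*exp(-4).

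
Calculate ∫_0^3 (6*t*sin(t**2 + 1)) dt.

3*cos(1) - 3*cos(10)

Let u = t**2 + 1, so du = 2*t dt. When t = 0, u = 1; when t = 3, u = 10.
The integral becomes 3·∫ sin(u) du from 1 to 10, with antiderivative -3*cos(u).
Back in t: F(t) = -3*cos(t**2 + 1).
Then F(3) - F(0) = (-3*cos(10)) - (-3*cos(1)) = 3*cos(1) - 3*cos(10).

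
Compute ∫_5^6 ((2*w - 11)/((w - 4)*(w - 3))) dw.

-8*log(2) + 5*log(3)

Factor the denominator: w**2 - 7*w + 12 = (w - 3)(w - 4).
Partial fractions: (2*w - 11)/((w - 4)*(w - 3)) = 5/(w - 3) - 3/(w - 4).
An antiderivative is F(w) = -3*log(w - 4) + 5*log(w - 3).
Then F(6) - F(5) = (-3*log(2) + 5*log(3)) - (log(32)) = -8*log(2) + 5*log(3).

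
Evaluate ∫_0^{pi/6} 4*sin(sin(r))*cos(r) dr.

4 - 4*cos(1/2)

Let u = sin(r), so du = cos(r) dr. When r = 0, u = 0; when r = pi/6, u = 1/2.
The integral becomes 4·∫ sin(u) du from 0 to 1/2, with antiderivative -4*cos(u).
Back in r: F(r) = -4*cos(sin(r)).
Then F(pi/6) - F(0) = (-4*cos(1/2)) - (-4) = 4 - 4*cos(1/2).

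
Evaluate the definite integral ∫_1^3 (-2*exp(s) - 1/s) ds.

An antiderivative is F(s) = -2*exp(s) - log(s).
Then F(3) - F(1) = (-2*exp(3) - log(3)) - (-2*exp(1)) = -2*exp(3) - log(3) + 2*exp(1).

-2*exp(3) - log(3) + 2*exp(1)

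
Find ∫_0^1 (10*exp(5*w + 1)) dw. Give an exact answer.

-2*exp(1)*(1 - exp(5))

Let u = 5*w + 1, so du = 5 dw. When w = 0, u = 1; when w = 1, u = 6.
The integral becomes 2·∫ exp(u) du from 1 to 6, with antiderivative 2*exp(u).
Back in w: F(w) = 2*exp(5*w + 1).
Then F(1) - F(0) = (2*exp(6)) - (2*exp(1)) = -2*exp(1)*(1 - exp(5)).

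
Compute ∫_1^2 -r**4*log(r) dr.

31/25 - 32*log(2)/5

Integrate by parts once (u = ln r, dv = -r**4 dr).
An antiderivative is F(r) = -r**5*(5*log(r) - 1)/25.
Then F(2) - F(1) = (32/25 - 32*log(2)/5) - (1/25) = 31/25 - 32*log(2)/5.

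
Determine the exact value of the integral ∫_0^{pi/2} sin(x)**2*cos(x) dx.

Let u = sin(x), so du = cos(x) dx. When x = 0, u = 0; when x = pi/2, u = 1.
The integral becomes ∫ u**2 du from 0 to 1, with antiderivative u**3/3.
Back in x: F(x) = sin(x)**3/3.
Then F(pi/2) - F(0) = (1/3) - (0) = 1/3.

1/3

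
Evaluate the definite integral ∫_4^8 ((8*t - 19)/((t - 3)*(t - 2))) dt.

3*log(3) + 5*log(5)

Factor the denominator: t**2 - 5*t + 6 = (t - 2)(t - 3).
Partial fractions: (8*t - 19)/((t - 3)*(t - 2)) = 3/(t - 2) + 5/(t - 3).
An antiderivative is F(t) = 5*log(t - 3) + 3*log(t - 2).
Then F(8) - F(4) = (3*log(2) + 3*log(3) + 5*log(5)) - (log(8)) = 3*log(3) + 5*log(5).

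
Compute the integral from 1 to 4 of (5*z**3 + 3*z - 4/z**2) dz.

By the power rule, an antiderivative is F(z) = 5*z**4/4 + 3*z**2/2 + 4/z.
Then F(4) - F(1) = (345) - (27/4) = 1353/4.

1353/4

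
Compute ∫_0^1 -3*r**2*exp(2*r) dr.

3/4 - 3*exp(2)/4

Integrate by parts twice (u = r^2, dv = -3*exp(2*r) dr).
An antiderivative is F(r) = (-6*r**2 + 6*r - 3)*exp(2*r)/4.
Then F(1) - F(0) = (-3*exp(2)/4) - (-3/4) = 3/4 - 3*exp(2)/4.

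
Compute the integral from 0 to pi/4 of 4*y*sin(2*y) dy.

1

Integrate by parts once (u = y, dv = 4*sin(2*y) dy).
An antiderivative is F(y) = -2*y*cos(2*y) + sin(2*y).
Then F(pi/4) - F(0) = (1) - (0) = 1.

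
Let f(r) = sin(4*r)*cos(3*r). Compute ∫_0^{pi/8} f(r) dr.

Use the identity sin(4*r)cos(3*r) = [sin(7*r) + sin(r)]/2.
An antiderivative is F(r) = -cos(r)/2 - cos(7*r)/14.
Then F(pi/8) - F(0) = (-3*sqrt(sqrt(2) + 2)/14) - (-4/7) = 4/7 - 3*sqrt(sqrt(2) + 2)/14.

4/7 - 3*sqrt(sqrt(2) + 2)/14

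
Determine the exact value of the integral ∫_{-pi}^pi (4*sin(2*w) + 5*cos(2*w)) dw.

An antiderivative is F(w) = 5*sin(2*w)/2 - 2*cos(2*w).
Then F(pi) - F(-pi) = (-2) - (-2) = 0.

0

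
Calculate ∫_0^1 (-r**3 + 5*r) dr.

9/4

By the power rule, an antiderivative is F(r) = -r**4/4 + 5*r**2/2.
Then F(1) - F(0) = (9/4) - (0) = 9/4.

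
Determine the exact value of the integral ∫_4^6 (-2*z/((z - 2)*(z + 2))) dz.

log(3/8)

Factor the denominator: z**2 - 4 = (z + 2)(z - 2).
Partial fractions: -2*z/((z - 2)*(z + 2)) = -1/(z + 2) - 1/(z - 2).
An antiderivative is F(z) = -log(z - 2) - log(z + 2).
Then F(6) - F(4) = (-log(32)) - (-log(12)) = log(3/8).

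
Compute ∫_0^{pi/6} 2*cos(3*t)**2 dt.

pi/6

Use the identity cos^2(3*t) = (1 + cos(6*t))/2.
An antiderivative is F(t) = t + sin(6*t)/6.
Then F(pi/6) - F(0) = (pi/6) - (0) = pi/6.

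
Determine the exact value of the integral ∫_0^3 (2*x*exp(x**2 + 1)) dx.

Let u = x**2 + 1, so du = 2*x dx. When x = 0, u = 1; when x = 3, u = 10.
The integral becomes ∫ exp(u) du from 1 to 10, with antiderivative exp(u).
Back in x: F(x) = exp(x**2 + 1).
Then F(3) - F(0) = (exp(10)) - (exp(1)) = -exp(1) + exp(10).

-exp(1) + exp(10)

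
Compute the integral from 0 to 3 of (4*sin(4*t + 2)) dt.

cos(2) - cos(14)

Let u = 4*t + 2, so du = 4 dt. When t = 0, u = 2; when t = 3, u = 14.
The integral becomes ∫ sin(u) du from 2 to 14, with antiderivative -cos(u).
Back in t: F(t) = -cos(4*t + 2).
Then F(3) - F(0) = (-cos(14)) - (-cos(2)) = cos(2) - cos(14).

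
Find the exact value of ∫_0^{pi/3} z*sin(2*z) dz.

sqrt(3)/8 + pi/12

Integrate by parts once (u = z, dv = sin(2*z) dz).
An antiderivative is F(z) = -z*cos(2*z)/2 + sin(2*z)/4.
Then F(pi/3) - F(0) = (sqrt(3)/8 + pi/12) - (0) = sqrt(3)/8 + pi/12.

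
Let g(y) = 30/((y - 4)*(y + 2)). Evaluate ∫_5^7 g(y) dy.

-5*log(3) + 5*log(7)

Factor the denominator: y**2 - 2*y - 8 = (y + 2)(y - 4).
Partial fractions: 30/((y - 4)*(y + 2)) = -5/(y + 2) + 5/(y - 4).
An antiderivative is F(y) = 5*log(y - 4) - 5*log(y + 2).
Then F(7) - F(5) = (-5*log(3)) - (-5*log(7)) = -5*log(3) + 5*log(7).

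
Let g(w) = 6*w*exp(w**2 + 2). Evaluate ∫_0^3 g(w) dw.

Let u = w**2 + 2, so du = 2*w dw. When w = 0, u = 2; when w = 3, u = 11.
The integral becomes 3·∫ exp(u) du from 2 to 11, with antiderivative 3*exp(u).
Back in w: F(w) = 3*exp(w**2 + 2).
Then F(3) - F(0) = (3*exp(11)) - (3*exp(2)) = -3*(1 - exp(9))*exp(2).

-3*(1 - exp(9))*exp(2)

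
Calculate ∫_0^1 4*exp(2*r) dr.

-2 + 2*exp(2)

An antiderivative is F(r) = 2*exp(2*r).
Then F(1) - F(0) = (2*exp(2)) - (2) = -2 + 2*exp(2).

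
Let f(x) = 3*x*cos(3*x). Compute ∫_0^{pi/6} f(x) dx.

Integrate by parts once (u = x, dv = 3*cos(3*x) dx).
An antiderivative is F(x) = x*sin(3*x) + cos(3*x)/3.
Then F(pi/6) - F(0) = (pi/6) - (1/3) = -1/3 + pi/6.

-1/3 + pi/6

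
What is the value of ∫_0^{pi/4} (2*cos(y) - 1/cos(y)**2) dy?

An antiderivative is F(y) = 2*sin(y) - tan(y).
Then F(pi/4) - F(0) = (-1 + sqrt(2)) - (0) = -1 + sqrt(2).

-1 + sqrt(2)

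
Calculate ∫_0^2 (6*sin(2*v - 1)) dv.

3*cos(1) - 3*cos(3)

Let u = 2*v - 1, so du = 2 dv. When v = 0, u = -1; when v = 2, u = 3.
The integral becomes 3·∫ sin(u) du from -1 to 3, with antiderivative -3*cos(u).
Back in v: F(v) = -3*cos(2*v - 1).
Then F(2) - F(0) = (-3*cos(3)) - (-3*cos(1)) = 3*cos(1) - 3*cos(3).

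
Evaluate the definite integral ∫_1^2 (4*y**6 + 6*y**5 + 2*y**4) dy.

5179/35

By the power rule, an antiderivative is F(y) = 4*y**7/7 + y**6 + 2*y**5/5.
Then F(2) - F(1) = (5248/35) - (69/35) = 5179/35.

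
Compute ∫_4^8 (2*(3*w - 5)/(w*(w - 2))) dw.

log(96)

Factor the denominator: w**2 - 2*w = w(w - 2).
Partial fractions: 2*(3*w - 5)/(w*(w - 2)) = 5/w + 1/(w - 2).
An antiderivative is F(w) = 5*log(w) + log(w - 2).
Then F(8) - F(4) = (log(3) + 16*log(2)) - (11*log(2)) = log(96).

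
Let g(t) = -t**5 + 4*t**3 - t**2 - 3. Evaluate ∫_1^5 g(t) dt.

By the power rule, an antiderivative is F(t) = -t**6/6 + t**4 - t**3/3 - 3*t.
Then F(5) - F(1) = (-12215/6) - (-5/2) = -6100/3.

-6100/3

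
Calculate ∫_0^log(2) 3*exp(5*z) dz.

Let u = exp(z), so du = exp(z) dz. When z = 0, u = 1; when z = log(2), u = 2.
The integral becomes 3·∫ u**4 du from 1 to 2, with antiderivative 3*u**5/5.
Back in z: F(z) = 3*exp(5*z)/5.
Then F(log(2)) - F(0) = (96/5) - (3/5) = 93/5.

93/5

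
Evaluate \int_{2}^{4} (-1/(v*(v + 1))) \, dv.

Factor the denominator: v**2 + v = (v + 1)v.
Partial fractions: -1/(v*(v + 1)) = 1/(v + 1) - 1/v.
An antiderivative is F(v) = -log(v) + log(v + 1).
Then F(4) - F(2) = (log(5/4)) - (log(3/2)) = log(5/6).

log(5/6)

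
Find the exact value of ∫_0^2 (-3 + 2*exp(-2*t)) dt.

-5 - exp(-4)

An antiderivative is F(t) = -3*t - exp(-2*t).
Then F(2) - F(0) = (-6 - exp(-4)) - (-1) = -5 - exp(-4).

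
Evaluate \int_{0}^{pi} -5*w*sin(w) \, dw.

Integrate by parts once (u = w, dv = -5*sin(w) dw).
An antiderivative is F(w) = 5*w*cos(w) - 5*sin(w).
Then F(pi) - F(0) = (-5*pi) - (0) = -5*pi.

-5*pi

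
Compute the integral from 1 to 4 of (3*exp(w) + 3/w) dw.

-3*exp(1) + 3*log(4) + 3*exp(4)

An antiderivative is F(w) = 3*exp(w) + 3*log(w).
Then F(4) - F(1) = (3*log(4) + 3*exp(4)) - (3*exp(1)) = -3*exp(1) + 3*log(4) + 3*exp(4).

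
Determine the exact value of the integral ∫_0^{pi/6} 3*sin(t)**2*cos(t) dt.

1/8

Let u = sin(t), so du = cos(t) dt. When t = 0, u = 0; when t = pi/6, u = 1/2.
The integral becomes 3·∫ u**2 du from 0 to 1/2, with antiderivative u**3.
Back in t: F(t) = sin(t)**3.
Then F(pi/6) - F(0) = (1/8) - (0) = 1/8.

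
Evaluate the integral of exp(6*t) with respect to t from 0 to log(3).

364/3

Let u = exp(t), so du = exp(t) dt. When t = 0, u = 1; when t = log(3), u = 3.
The integral becomes ∫ u**5 du from 1 to 3, with antiderivative u**6/6.
Back in t: F(t) = exp(6*t)/6.
Then F(log(3)) - F(0) = (243/2) - (1/6) = 364/3.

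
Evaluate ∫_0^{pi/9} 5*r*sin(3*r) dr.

-5*pi/54 + 5*sqrt(3)/18

Integrate by parts once (u = r, dv = 5*sin(3*r) dr).
An antiderivative is F(r) = -5*r*cos(3*r)/3 + 5*sin(3*r)/9.
Then F(pi/9) - F(0) = (-5*pi/54 + 5*sqrt(3)/18) - (0) = -5*pi/54 + 5*sqrt(3)/18.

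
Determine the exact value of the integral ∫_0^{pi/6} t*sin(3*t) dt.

Integrate by parts once (u = t, dv = sin(3*t) dt).
An antiderivative is F(t) = -t*cos(3*t)/3 + sin(3*t)/9.
Then F(pi/6) - F(0) = (1/9) - (0) = 1/9.

1/9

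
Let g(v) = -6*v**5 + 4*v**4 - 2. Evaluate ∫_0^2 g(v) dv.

-212/5

By the power rule, an antiderivative is F(v) = -v**6 + 4*v**5/5 - 2*v.
Then F(2) - F(0) = (-212/5) - (0) = -212/5.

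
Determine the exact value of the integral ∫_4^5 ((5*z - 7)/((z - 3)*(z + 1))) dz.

Factor the denominator: z**2 - 2*z - 3 = (z + 1)(z - 3).
Partial fractions: (5*z - 7)/((z - 3)*(z + 1)) = 3/(z + 1) + 2/(z - 3).
An antiderivative is F(z) = 2*log(z - 3) + 3*log(z + 1).
Then F(5) - F(4) = (3*log(3) + 5*log(2)) - (3*log(5)) = -3*log(5) + 3*log(3) + 5*log(2).

-3*log(5) + 3*log(3) + 5*log(2)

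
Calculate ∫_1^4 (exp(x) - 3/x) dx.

An antiderivative is F(x) = exp(x) - 3*log(x).
Then F(4) - F(1) = (-log(64) + exp(4)) - (exp(1)) = -log(64) - exp(1) + exp(4).

-log(64) - exp(1) + exp(4)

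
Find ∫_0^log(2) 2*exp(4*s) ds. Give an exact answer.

Let u = exp(s), so du = exp(s) ds. When s = 0, u = 1; when s = log(2), u = 2.
The integral becomes 2·∫ u**3 du from 1 to 2, with antiderivative u**4/2.
Back in s: F(s) = exp(4*s)/2.
Then F(log(2)) - F(0) = (8) - (1/2) = 15/2.

15/2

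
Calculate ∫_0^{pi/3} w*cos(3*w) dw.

Integrate by parts once (u = w, dv = cos(3*w) dw).
An antiderivative is F(w) = w*sin(3*w)/3 + cos(3*w)/9.
Then F(pi/3) - F(0) = (-1/9) - (1/9) = -2/9.

-2/9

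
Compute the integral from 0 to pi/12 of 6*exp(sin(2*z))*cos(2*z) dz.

Let u = sin(2*z), so du = 2*cos(2*z) dz. When z = 0, u = 0; when z = pi/12, u = 1/2.
The integral becomes 3·∫ exp(u) du from 0 to 1/2, with antiderivative 3*exp(u).
Back in z: F(z) = 3*exp(sin(2*z)).
Then F(pi/12) - F(0) = (3*exp(1/2)) - (3) = -3 + 3*exp(1/2).

-3 + 3*exp(1/2)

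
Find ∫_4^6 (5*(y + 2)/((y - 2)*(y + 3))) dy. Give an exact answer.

-log(7) + 2*log(3) + 4*log(2)

Factor the denominator: y**2 + y - 6 = (y + 3)(y - 2).
Partial fractions: 5*(y + 2)/((y - 2)*(y + 3)) = 1/(y + 3) + 4/(y - 2).
An antiderivative is F(y) = 4*log(y - 2) + log(y + 3).
Then F(6) - F(4) = (2*log(3) + 8*log(2)) - (log(7) + 4*log(2)) = -log(7) + 2*log(3) + 4*log(2).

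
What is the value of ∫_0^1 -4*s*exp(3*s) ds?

-8*exp(3)/9 - 4/9

Integrate by parts once (u = s, dv = -4*exp(3*s) ds).
An antiderivative is F(s) = (-12*s + 4)*exp(3*s)/9.
Then F(1) - F(0) = (-8*exp(3)/9) - (4/9) = -8*exp(3)/9 - 4/9.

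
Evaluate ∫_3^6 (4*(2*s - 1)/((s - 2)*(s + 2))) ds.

Factor the denominator: s**2 - 4 = (s + 2)(s - 2).
Partial fractions: 4*(2*s - 1)/((s - 2)*(s + 2)) = 5/(s + 2) + 3/(s - 2).
An antiderivative is F(s) = 3*log(s - 2) + 5*log(s + 2).
Then F(6) - F(3) = (21*log(2)) - (5*log(5)) = -5*log(5) + 21*log(2).

-5*log(5) + 21*log(2)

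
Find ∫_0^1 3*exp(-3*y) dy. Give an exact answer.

An antiderivative is F(y) = -exp(-3*y).
Then F(1) - F(0) = (-exp(-3)) - (-1) = 1 - exp(-3).

1 - exp(-3)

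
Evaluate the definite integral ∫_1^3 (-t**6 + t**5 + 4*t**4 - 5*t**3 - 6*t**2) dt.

-15682/105

By the power rule, an antiderivative is F(t) = -t**7/7 + t**6/6 + 4*t**5/5 - 5*t**4/4 - 2*t**3.
Then F(3) - F(1) = (-21249/140) - (-1019/420) = -15682/105.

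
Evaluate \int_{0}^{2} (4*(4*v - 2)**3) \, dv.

Let u = 4*v - 2, so du = 4 dv. When v = 0, u = -2; when v = 2, u = 6.
The integral becomes ∫ u**3 du from -2 to 6, with antiderivative u**4/4.
Back in v: F(v) = (4*v - 2)**4/4.
Then F(2) - F(0) = (324) - (4) = 320.

320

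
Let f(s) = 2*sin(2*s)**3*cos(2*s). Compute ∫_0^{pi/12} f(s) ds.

1/64

Let u = sin(2*s), so du = 2*cos(2*s) ds. When s = 0, u = 0; when s = pi/12, u = 1/2.
The integral becomes ∫ u**3 du from 0 to 1/2, with antiderivative u**4/4.
Back in s: F(s) = sin(2*s)**4/4.
Then F(pi/12) - F(0) = (1/64) - (0) = 1/64.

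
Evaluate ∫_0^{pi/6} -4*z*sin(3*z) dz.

Integrate by parts once (u = z, dv = -4*sin(3*z) dz).
An antiderivative is F(z) = 4*z*cos(3*z)/3 - 4*sin(3*z)/9.
Then F(pi/6) - F(0) = (-4/9) - (0) = -4/9.

-4/9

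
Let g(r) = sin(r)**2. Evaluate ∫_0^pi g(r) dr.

Use the identity sin^2(r) = (1 - cos(2*r))/2.
An antiderivative is F(r) = r/2 - sin(2*r)/4.
Then F(pi) - F(0) = (pi/2) - (0) = pi/2.

pi/2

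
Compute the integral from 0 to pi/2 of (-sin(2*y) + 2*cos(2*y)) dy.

An antiderivative is F(y) = sin(2*y) + cos(2*y)/2.
Then F(pi/2) - F(0) = (-1/2) - (1/2) = -1.

-1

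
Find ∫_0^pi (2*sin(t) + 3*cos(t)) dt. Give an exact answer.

4

An antiderivative is F(t) = 3*sin(t) - 2*cos(t).
Then F(pi) - F(0) = (2) - (-2) = 4.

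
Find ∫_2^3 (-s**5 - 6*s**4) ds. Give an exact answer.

By the power rule, an antiderivative is F(s) = -s**6/6 - 6*s**5/5.
Then F(3) - F(2) = (-4131/10) - (-736/15) = -10921/30.

-10921/30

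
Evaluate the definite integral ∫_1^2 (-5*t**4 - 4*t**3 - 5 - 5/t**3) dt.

By the power rule, an antiderivative is F(t) = -t**5 - t**4 - 5*t + 5/(2*t**2).
Then F(2) - F(1) = (-459/8) - (-9/2) = -423/8.

-423/8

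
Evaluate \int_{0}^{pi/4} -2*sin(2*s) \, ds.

An antiderivative is F(s) = cos(2*s).
Then F(pi/4) - F(0) = (0) - (1) = -1.

-1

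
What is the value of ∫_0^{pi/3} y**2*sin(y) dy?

-1 - pi**2/18 + sqrt(3)*pi/3

Integrate by parts twice (u = y^2, dv = sin(y) dy).
An antiderivative is F(y) = -y**2*cos(y) + 2*y*sin(y) + 2*cos(y).
Then F(pi/3) - F(0) = (-pi**2/18 + 1 + sqrt(3)*pi/3) - (2) = -1 - pi**2/18 + sqrt(3)*pi/3.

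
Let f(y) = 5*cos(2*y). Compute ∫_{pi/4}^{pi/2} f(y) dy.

An antiderivative is F(y) = 5*sin(2*y)/2.
Then F(pi/2) - F(pi/4) = (0) - (5/2) = -5/2.

-5/2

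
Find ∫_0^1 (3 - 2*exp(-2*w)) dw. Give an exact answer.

exp(-2) + 2

An antiderivative is F(w) = 3*w + exp(-2*w).
Then F(1) - F(0) = (exp(-2) + 3) - (1) = exp(-2) + 2.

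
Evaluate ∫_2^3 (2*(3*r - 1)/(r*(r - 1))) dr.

Factor the denominator: r**2 - r = r(r - 1).
Partial fractions: 2*(3*r - 1)/(r*(r - 1)) = 2/r + 4/(r - 1).
An antiderivative is F(r) = 2*log(r) + 4*log(r - 1).
Then F(3) - F(2) = (2*log(3) + 4*log(2)) - (log(4)) = log(36).

log(36)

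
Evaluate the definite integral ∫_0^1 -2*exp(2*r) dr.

An antiderivative is F(r) = -exp(2*r).
Then F(1) - F(0) = (-exp(2)) - (-1) = 1 - exp(2).

1 - exp(2)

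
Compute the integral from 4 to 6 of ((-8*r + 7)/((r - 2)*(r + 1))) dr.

Factor the denominator: r**2 - r - 2 = (r + 1)(r - 2).
Partial fractions: (-8*r + 7)/((r - 2)*(r + 1)) = -5/(r + 1) - 3/(r - 2).
An antiderivative is F(r) = -3*log(r - 2) - 5*log(r + 1).
Then F(6) - F(4) = (-5*log(7) - 6*log(2)) - (-5*log(5) - 3*log(2)) = -5*log(7) - 3*log(2) + 5*log(5).

-5*log(7) - 3*log(2) + 5*log(5)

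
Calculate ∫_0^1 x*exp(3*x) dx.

1/9 + 2*exp(3)/9

Integrate by parts once (u = x, dv = exp(3*x) dx).
An antiderivative is F(x) = (3*x - 1)*exp(3*x)/9.
Then F(1) - F(0) = (2*exp(3)/9) - (-1/9) = 1/9 + 2*exp(3)/9.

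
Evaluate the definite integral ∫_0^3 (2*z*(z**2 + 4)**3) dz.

28305/4

Let u = z**2 + 4, so du = 2*z dz. When z = 0, u = 4; when z = 3, u = 13.
The integral becomes ∫ u**3 du from 4 to 13, with antiderivative u**4/4.
Back in z: F(z) = (z**2 + 4)**4/4.
Then F(3) - F(0) = (28561/4) - (64) = 28305/4.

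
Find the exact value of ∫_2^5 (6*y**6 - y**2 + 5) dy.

By the power rule, an antiderivative is F(y) = 6*y**7/7 - y**3/3 + 5*y.
Then F(5) - F(2) = (1405900/21) - (2458/21) = 467814/7.

467814/7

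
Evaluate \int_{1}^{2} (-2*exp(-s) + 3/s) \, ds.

-2*exp(-1) + 2*exp(-2) + 3*log(2)

An antiderivative is F(s) = 3*log(s) + 2*exp(-s).
Then F(2) - F(1) = (2*exp(-2) + 3*log(2)) - (2*exp(-1)) = -2*exp(-1) + 2*exp(-2) + 3*log(2).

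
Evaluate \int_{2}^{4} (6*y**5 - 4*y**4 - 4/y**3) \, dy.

129521/40

By the power rule, an antiderivative is F(y) = y**6 - 4*y**5/5 + 2/y**2.
Then F(4) - F(2) = (131077/40) - (389/10) = 129521/40.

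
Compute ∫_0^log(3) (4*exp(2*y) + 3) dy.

An antiderivative is F(y) = 2*exp(2*y) + 3*y.
Then F(log(3)) - F(0) = (3*log(3) + 18) - (2) = log(27) + 16.

log(27) + 16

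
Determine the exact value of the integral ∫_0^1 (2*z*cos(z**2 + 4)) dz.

sin(5) - sin(4)

Let u = z**2 + 4, so du = 2*z dz. When z = 0, u = 4; when z = 1, u = 5.
The integral becomes ∫ cos(u) du from 4 to 5, with antiderivative sin(u).
Back in z: F(z) = sin(z**2 + 4).
Then F(1) - F(0) = (sin(5)) - (sin(4)) = sin(5) - sin(4).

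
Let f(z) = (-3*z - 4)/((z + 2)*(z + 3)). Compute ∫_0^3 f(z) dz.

-7*log(2) + 2*log(5)

Factor the denominator: z**2 + 5*z + 6 = (z + 3)(z + 2).
Partial fractions: (-3*z - 4)/((z + 2)*(z + 3)) = -5/(z + 3) + 2/(z + 2).
An antiderivative is F(z) = 2*log(z + 2) - 5*log(z + 3).
Then F(3) - F(0) = (-5*log(3) - 5*log(2) + 2*log(5)) - (-5*log(3) + 2*log(2)) = -7*log(2) + 2*log(5).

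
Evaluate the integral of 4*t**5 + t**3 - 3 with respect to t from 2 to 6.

By the power rule, an antiderivative is F(t) = 2*t**6/3 + t**4/4 - 3*t.
Then F(6) - F(2) = (31410) - (122/3) = 94108/3.

94108/3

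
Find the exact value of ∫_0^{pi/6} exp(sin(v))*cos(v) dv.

-1 + exp(1/2)

Let u = sin(v), so du = cos(v) dv. When v = 0, u = 0; when v = pi/6, u = 1/2.
The integral becomes ∫ exp(u) du from 0 to 1/2, with antiderivative exp(u).
Back in v: F(v) = exp(sin(v)).
Then F(pi/6) - F(0) = (exp(1/2)) - (1) = -1 + exp(1/2).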